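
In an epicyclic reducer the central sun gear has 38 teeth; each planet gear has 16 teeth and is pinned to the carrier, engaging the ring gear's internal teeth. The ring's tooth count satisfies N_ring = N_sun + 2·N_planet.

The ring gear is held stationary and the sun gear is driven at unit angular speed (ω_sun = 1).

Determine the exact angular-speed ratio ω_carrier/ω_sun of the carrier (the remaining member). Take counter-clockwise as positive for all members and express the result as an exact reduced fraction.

19/54

N_ring = 38 + 2·16 = 70
38(ω_s−ω_c) = −70(ω_r−ω_c),  ω_r=0, ω_s=1
38(1−ω_c) = −70(0−ω_c)  ⇒  108ω_c = 38  ⇒  ω_c = 19/54
ω_c/ω_s = 19/54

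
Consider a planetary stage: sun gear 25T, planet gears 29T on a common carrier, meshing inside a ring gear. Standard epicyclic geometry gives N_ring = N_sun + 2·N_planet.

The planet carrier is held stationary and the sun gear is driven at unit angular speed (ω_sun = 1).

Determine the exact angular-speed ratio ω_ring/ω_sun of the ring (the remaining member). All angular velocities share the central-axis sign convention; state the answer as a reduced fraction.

-25/83

N_ring = 25 + 2·29 = 83
25(ω_s−ω_c) = −83(ω_r−ω_c),  ω_c=0, ω_s=1
ω_r = 0 − (25/83)(1−0) = -25/83
ω_r/ω_s = -25/83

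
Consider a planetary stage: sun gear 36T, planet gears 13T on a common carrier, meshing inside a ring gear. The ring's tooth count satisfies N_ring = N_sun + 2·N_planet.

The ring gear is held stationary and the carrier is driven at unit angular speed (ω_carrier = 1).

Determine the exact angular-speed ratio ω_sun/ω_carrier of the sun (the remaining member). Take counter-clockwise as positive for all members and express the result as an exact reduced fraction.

N_ring = 36 + 2·13 = 62
36(ω_s−ω_c) = −62(ω_r−ω_c),  ω_r=0, ω_c=1
ω_s = 1 − (62/36)(0−1) = 49/18
ω_s/ω_c = 49/18

49/18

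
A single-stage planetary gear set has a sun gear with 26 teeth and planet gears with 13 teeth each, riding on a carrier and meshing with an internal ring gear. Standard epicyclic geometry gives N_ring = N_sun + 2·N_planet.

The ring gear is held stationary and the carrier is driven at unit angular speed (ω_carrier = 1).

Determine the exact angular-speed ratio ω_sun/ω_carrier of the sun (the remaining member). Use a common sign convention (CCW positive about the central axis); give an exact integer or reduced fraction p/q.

N_ring = 26 + 2·13 = 52
26(ω_s−ω_c) = −52(ω_r−ω_c),  ω_r=0, ω_c=1
ω_s = 1 − (52/26)(0−1) = 3
ω_s/ω_c = 3

3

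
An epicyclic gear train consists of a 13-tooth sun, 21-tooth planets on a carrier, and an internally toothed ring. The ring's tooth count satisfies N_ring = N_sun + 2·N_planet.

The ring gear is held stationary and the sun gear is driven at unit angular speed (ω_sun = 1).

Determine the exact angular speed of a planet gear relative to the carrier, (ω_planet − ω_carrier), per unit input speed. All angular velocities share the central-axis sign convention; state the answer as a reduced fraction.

-715/1428

N_ring = 13 + 2·21 = 55
13(ω_s−ω_c) = −55(ω_r−ω_c),  ω_r=0, ω_s=1
13(1−ω_c) = −55(0−ω_c)  ⇒  68ω_c = 13  ⇒  ω_c = 13/68
sun–planet: 13·(1−13/68) = −21·(ω_p−ω_c)  ⇒  ω_p−ω_c = −(13/21)·(55/68) = -715/1428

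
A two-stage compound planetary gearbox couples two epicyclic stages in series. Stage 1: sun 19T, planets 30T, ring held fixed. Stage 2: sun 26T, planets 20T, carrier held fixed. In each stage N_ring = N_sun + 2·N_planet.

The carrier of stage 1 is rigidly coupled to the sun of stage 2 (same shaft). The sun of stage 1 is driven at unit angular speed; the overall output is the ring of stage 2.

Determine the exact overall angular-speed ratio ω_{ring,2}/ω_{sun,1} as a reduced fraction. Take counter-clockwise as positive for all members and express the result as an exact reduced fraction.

Stage 1: N_ring = 19 + 2·30 = 79
Stage 1: 19(ω_s−ω_c) = −79(ω_r−ω_c),  ω_r=0, ω_s=1
Stage 1: 19(1−ω_c) = −79(0−ω_c)  ⇒  98ω_c = 19  ⇒  ω_c = 19/98
  ⇒ ω_c¹/ω_s¹ = 19/98
Stage 2: N_ring = 26 + 2·20 = 66
Stage 2: 26(ω_s−ω_c) = −66(ω_r−ω_c),  ω_c=0, ω_s=1
Stage 2: ω_r = 0 − (26/66)(1−0) = -13/33
  ⇒ ω_r²/ω_s² = -13/33
Coupling ω_s² = ω_c¹ ⇒ overall = 19/98 × -13/33 = -247/3234

-247/3234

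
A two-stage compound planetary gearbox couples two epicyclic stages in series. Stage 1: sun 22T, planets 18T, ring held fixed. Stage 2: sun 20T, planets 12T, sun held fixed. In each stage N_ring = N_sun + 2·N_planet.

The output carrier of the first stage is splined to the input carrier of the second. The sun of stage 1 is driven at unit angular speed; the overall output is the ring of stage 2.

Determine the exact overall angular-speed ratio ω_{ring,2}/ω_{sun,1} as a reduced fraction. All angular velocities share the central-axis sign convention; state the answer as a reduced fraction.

2/5

Stage 1: N_ring = 22 + 2·18 = 58
Stage 1: 22(ω_s−ω_c) = −58(ω_r−ω_c),  ω_r=0, ω_s=1
Stage 1: 22(1−ω_c) = −58(0−ω_c)  ⇒  80ω_c = 22  ⇒  ω_c = 11/40
  ⇒ ω_c¹/ω_s¹ = 11/40
Stage 2: N_ring = 20 + 2·12 = 44
Stage 2: 20(ω_s−ω_c) = −44(ω_r−ω_c),  ω_s=0, ω_c=1
Stage 2: ω_r = 1 − (20/44)(0−1) = 16/11
  ⇒ ω_r²/ω_c² = 16/11
Coupling ω_c² = ω_c¹ ⇒ overall = 11/40 × 16/11 = 2/5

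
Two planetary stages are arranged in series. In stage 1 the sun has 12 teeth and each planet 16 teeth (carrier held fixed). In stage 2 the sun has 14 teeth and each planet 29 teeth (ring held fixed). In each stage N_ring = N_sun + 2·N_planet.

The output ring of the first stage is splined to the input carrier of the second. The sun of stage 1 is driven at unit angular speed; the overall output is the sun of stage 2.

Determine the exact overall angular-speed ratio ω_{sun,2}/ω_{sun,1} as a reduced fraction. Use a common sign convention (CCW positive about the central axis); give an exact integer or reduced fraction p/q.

-129/77

Stage 1: N_ring = 12 + 2·16 = 44
Stage 1: 12(ω_s−ω_c) = −44(ω_r−ω_c),  ω_c=0, ω_s=1
Stage 1: ω_r = 0 − (12/44)(1−0) = -3/11
  ⇒ ω_r¹/ω_s¹ = -3/11
Stage 2: N_ring = 14 + 2·29 = 72
Stage 2: 14(ω_s−ω_c) = −72(ω_r−ω_c),  ω_r=0, ω_c=1
Stage 2: ω_s = 1 − (72/14)(0−1) = 43/7
  ⇒ ω_s²/ω_c² = 43/7
Coupling ω_c² = ω_r¹ ⇒ overall = -3/11 × 43/7 = -129/77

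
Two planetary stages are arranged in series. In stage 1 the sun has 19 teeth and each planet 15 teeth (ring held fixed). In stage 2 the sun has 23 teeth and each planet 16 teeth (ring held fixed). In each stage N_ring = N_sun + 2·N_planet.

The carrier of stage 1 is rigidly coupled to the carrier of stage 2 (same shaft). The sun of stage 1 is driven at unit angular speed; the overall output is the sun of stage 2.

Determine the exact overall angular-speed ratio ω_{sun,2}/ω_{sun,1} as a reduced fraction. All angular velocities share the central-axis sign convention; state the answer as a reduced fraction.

741/782

Stage 1: N_ring = 19 + 2·15 = 49
Stage 1: 19(ω_s−ω_c) = −49(ω_r−ω_c),  ω_r=0, ω_s=1
Stage 1: 19(1−ω_c) = −49(0−ω_c)  ⇒  68ω_c = 19  ⇒  ω_c = 19/68
  ⇒ ω_c¹/ω_s¹ = 19/68
Stage 2: N_ring = 23 + 2·16 = 55
Stage 2: 23(ω_s−ω_c) = −55(ω_r−ω_c),  ω_r=0, ω_c=1
Stage 2: ω_s = 1 − (55/23)(0−1) = 78/23
  ⇒ ω_s²/ω_c² = 78/23
Coupling ω_c² = ω_c¹ ⇒ overall = 19/68 × 78/23 = 741/782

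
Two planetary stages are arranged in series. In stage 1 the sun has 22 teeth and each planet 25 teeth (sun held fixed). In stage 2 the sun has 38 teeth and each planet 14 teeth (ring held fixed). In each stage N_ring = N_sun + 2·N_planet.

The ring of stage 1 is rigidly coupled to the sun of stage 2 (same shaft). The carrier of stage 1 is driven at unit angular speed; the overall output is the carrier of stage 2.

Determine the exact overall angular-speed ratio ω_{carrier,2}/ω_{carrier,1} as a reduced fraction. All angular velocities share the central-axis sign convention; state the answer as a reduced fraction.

893/1872

Stage 1: N_ring = 22 + 2·25 = 72
Stage 1: 22(ω_s−ω_c) = −72(ω_r−ω_c),  ω_s=0, ω_c=1
Stage 1: ω_r = 1 − (22/72)(0−1) = 47/36
  ⇒ ω_r¹/ω_c¹ = 47/36
Stage 2: N_ring = 38 + 2·14 = 66
Stage 2: 38(ω_s−ω_c) = −66(ω_r−ω_c),  ω_r=0, ω_s=1
Stage 2: 38(1−ω_c) = −66(0−ω_c)  ⇒  104ω_c = 38  ⇒  ω_c = 19/52
  ⇒ ω_c²/ω_s² = 19/52
Coupling ω_s² = ω_r¹ ⇒ overall = 47/36 × 19/52 = 893/1872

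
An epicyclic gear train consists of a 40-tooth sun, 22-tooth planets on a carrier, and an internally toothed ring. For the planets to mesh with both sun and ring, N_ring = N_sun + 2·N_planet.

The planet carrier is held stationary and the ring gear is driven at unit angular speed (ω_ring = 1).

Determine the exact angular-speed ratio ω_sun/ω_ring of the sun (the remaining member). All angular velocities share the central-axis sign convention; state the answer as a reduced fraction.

N_ring = 40 + 2·22 = 84
40(ω_s−ω_c) = −84(ω_r−ω_c),  ω_c=0, ω_r=1
ω_s = 0 − (84/40)(1−0) = -21/10
ω_s/ω_r = -21/10

-21/10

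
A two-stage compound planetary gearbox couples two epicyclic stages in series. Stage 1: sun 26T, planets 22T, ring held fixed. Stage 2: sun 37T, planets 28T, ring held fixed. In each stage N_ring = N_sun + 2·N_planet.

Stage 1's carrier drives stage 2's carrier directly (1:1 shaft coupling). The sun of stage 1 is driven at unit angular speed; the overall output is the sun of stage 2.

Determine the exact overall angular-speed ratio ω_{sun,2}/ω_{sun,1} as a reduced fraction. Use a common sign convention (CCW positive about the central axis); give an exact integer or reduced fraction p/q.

845/888

Stage 1: N_ring = 26 + 2·22 = 70
Stage 1: 26(ω_s−ω_c) = −70(ω_r−ω_c),  ω_r=0, ω_s=1
Stage 1: 26(1−ω_c) = −70(0−ω_c)  ⇒  96ω_c = 26  ⇒  ω_c = 13/48
  ⇒ ω_c¹/ω_s¹ = 13/48
Stage 2: N_ring = 37 + 2·28 = 93
Stage 2: 37(ω_s−ω_c) = −93(ω_r−ω_c),  ω_r=0, ω_c=1
Stage 2: ω_s = 1 − (93/37)(0−1) = 130/37
  ⇒ ω_s²/ω_c² = 130/37
Coupling ω_c² = ω_c¹ ⇒ overall = 13/48 × 130/37 = 845/888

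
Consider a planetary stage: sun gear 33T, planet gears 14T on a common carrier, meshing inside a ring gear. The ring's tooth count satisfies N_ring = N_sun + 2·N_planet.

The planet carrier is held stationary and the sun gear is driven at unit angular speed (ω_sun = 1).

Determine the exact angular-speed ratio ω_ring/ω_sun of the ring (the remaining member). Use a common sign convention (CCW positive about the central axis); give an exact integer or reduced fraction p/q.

N_ring = 33 + 2·14 = 61
33(ω_s−ω_c) = −61(ω_r−ω_c),  ω_c=0, ω_s=1
ω_r = 0 − (33/61)(1−0) = -33/61
ω_r/ω_s = -33/61

-33/61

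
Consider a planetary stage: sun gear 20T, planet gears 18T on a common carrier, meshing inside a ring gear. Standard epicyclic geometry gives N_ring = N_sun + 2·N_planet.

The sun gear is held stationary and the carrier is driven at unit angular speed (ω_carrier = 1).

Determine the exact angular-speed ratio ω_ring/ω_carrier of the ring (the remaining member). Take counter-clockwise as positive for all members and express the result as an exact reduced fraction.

N_ring = 20 + 2·18 = 56
20(ω_s−ω_c) = −56(ω_r−ω_c),  ω_s=0, ω_c=1
ω_r = 1 − (20/56)(0−1) = 19/14
ω_r/ω_c = 19/14

19/14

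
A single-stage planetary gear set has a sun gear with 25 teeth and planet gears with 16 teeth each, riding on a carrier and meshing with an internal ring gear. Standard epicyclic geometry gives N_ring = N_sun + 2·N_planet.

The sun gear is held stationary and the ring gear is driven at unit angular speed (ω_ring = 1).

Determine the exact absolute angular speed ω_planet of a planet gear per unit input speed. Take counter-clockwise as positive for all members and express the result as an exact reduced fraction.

N_ring = 25 + 2·16 = 57
25(ω_s−ω_c) = −57(ω_r−ω_c),  ω_s=0, ω_r=1
25(0−ω_c) = −57(1−ω_c)  ⇒  82ω_c = 57  ⇒  ω_c = 57/82
sun–planet: 25·(0−57/82) = −16·(ω_p−ω_c)  ⇒  ω_p−ω_c = −(25/16)·(-57/82) = 1425/1312
ω_p = 57/82 + 1425/1312 = 57/32

57/32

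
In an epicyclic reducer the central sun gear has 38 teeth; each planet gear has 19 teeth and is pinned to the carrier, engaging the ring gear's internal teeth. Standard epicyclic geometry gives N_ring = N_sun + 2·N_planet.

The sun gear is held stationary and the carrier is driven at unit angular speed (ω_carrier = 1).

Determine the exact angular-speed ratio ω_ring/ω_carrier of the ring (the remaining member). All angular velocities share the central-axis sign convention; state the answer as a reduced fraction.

N_ring = 38 + 2·19 = 76
38(ω_s−ω_c) = −76(ω_r−ω_c),  ω_s=0, ω_c=1
ω_r = 1 − (38/76)(0−1) = 3/2
ω_r/ω_c = 3/2

3/2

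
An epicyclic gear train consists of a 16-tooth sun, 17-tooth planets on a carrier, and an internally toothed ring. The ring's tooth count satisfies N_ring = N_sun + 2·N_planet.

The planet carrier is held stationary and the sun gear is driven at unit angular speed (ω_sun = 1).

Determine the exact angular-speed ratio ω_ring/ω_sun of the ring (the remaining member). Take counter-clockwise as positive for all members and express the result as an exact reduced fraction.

-8/25

N_ring = 16 + 2·17 = 50
16(ω_s−ω_c) = −50(ω_r−ω_c),  ω_c=0, ω_s=1
ω_r = 0 − (16/50)(1−0) = -8/25
ω_r/ω_s = -8/25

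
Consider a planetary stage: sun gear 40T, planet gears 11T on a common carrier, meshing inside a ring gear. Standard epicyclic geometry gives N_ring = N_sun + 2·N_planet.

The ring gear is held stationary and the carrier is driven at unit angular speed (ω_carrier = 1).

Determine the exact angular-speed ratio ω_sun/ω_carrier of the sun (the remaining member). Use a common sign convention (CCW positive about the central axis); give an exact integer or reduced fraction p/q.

51/20

N_ring = 40 + 2·11 = 62
40(ω_s−ω_c) = −62(ω_r−ω_c),  ω_r=0, ω_c=1
ω_s = 1 − (62/40)(0−1) = 51/20
ω_s/ω_c = 51/20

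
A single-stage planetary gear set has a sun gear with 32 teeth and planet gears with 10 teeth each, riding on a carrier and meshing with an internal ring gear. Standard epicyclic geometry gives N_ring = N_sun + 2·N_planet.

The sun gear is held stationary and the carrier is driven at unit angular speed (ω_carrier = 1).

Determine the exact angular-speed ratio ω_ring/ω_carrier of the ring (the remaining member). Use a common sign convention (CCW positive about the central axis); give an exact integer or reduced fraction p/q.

21/13

N_ring = 32 + 2·10 = 52
32(ω_s−ω_c) = −52(ω_r−ω_c),  ω_s=0, ω_c=1
ω_r = 1 − (32/52)(0−1) = 21/13
ω_r/ω_c = 21/13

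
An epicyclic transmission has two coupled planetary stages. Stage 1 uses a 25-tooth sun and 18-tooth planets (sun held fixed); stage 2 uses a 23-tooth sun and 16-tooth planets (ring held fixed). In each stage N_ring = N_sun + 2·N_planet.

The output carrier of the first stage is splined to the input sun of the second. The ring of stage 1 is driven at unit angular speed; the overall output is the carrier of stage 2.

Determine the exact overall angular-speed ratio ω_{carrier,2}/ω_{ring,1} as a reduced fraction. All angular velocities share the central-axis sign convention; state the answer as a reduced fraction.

1403/6708

Stage 1: N_ring = 25 + 2·18 = 61
Stage 1: 25(ω_s−ω_c) = −61(ω_r−ω_c),  ω_s=0, ω_r=1
Stage 1: 25(0−ω_c) = −61(1−ω_c)  ⇒  86ω_c = 61  ⇒  ω_c = 61/86
  ⇒ ω_c¹/ω_r¹ = 61/86
Stage 2: N_ring = 23 + 2·16 = 55
Stage 2: 23(ω_s−ω_c) = −55(ω_r−ω_c),  ω_r=0, ω_s=1
Stage 2: 23(1−ω_c) = −55(0−ω_c)  ⇒  78ω_c = 23  ⇒  ω_c = 23/78
  ⇒ ω_c²/ω_s² = 23/78
Coupling ω_s² = ω_c¹ ⇒ overall = 61/86 × 23/78 = 1403/6708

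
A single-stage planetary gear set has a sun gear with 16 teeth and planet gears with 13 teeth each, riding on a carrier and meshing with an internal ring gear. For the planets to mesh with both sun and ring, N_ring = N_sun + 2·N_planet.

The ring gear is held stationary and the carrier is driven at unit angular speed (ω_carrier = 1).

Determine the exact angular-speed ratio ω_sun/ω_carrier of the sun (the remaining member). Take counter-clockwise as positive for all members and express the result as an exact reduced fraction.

N_ring = 16 + 2·13 = 42
16(ω_s−ω_c) = −42(ω_r−ω_c),  ω_r=0, ω_c=1
ω_s = 1 − (42/16)(0−1) = 29/8
ω_s/ω_c = 29/8

29/8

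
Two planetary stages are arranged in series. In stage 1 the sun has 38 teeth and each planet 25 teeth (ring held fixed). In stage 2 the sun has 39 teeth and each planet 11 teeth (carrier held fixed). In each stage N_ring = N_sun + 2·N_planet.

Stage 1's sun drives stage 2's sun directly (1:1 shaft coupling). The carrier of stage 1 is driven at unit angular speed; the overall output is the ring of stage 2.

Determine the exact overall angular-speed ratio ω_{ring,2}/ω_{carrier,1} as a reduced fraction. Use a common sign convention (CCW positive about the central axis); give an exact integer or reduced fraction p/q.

Stage 1: N_ring = 38 + 2·25 = 88
Stage 1: 38(ω_s−ω_c) = −88(ω_r−ω_c),  ω_r=0, ω_c=1
Stage 1: ω_s = 1 − (88/38)(0−1) = 63/19
  ⇒ ω_s¹/ω_c¹ = 63/19
Stage 2: N_ring = 39 + 2·11 = 61
Stage 2: 39(ω_s−ω_c) = −61(ω_r−ω_c),  ω_c=0, ω_s=1
Stage 2: ω_r = 0 − (39/61)(1−0) = -39/61
  ⇒ ω_r²/ω_s² = -39/61
Coupling ω_s² = ω_s¹ ⇒ overall = 63/19 × -39/61 = -2457/1159

-2457/1159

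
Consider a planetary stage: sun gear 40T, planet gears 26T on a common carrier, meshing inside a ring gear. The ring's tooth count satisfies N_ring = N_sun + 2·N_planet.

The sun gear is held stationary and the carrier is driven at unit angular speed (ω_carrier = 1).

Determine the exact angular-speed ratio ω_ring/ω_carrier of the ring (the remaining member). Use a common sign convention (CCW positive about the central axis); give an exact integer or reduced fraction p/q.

N_ring = 40 + 2·26 = 92
40(ω_s−ω_c) = −92(ω_r−ω_c),  ω_s=0, ω_c=1
ω_r = 1 − (40/92)(0−1) = 33/23
ω_r/ω_c = 33/23

33/23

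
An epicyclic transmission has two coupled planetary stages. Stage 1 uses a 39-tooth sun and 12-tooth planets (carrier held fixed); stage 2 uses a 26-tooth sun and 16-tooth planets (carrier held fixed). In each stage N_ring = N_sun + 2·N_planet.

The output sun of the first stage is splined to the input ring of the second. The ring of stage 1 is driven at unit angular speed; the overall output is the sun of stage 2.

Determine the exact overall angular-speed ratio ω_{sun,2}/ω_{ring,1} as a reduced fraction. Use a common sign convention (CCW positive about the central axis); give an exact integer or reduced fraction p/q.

Stage 1: N_ring = 39 + 2·12 = 63
Stage 1: 39(ω_s−ω_c) = −63(ω_r−ω_c),  ω_c=0, ω_r=1
Stage 1: ω_s = 0 − (63/39)(1−0) = -21/13
  ⇒ ω_s¹/ω_r¹ = -21/13
Stage 2: N_ring = 26 + 2·16 = 58
Stage 2: 26(ω_s−ω_c) = −58(ω_r−ω_c),  ω_c=0, ω_r=1
Stage 2: ω_s = 0 − (58/26)(1−0) = -29/13
  ⇒ ω_s²/ω_r² = -29/13
Coupling ω_r² = ω_s¹ ⇒ overall = -21/13 × -29/13 = 609/169

609/169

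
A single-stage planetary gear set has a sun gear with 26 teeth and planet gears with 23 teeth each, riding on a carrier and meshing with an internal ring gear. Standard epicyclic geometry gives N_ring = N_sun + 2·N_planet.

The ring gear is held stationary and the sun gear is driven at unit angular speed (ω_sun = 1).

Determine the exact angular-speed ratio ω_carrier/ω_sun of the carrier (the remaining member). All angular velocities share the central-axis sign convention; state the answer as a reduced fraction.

13/49

N_ring = 26 + 2·23 = 72
26(ω_s−ω_c) = −72(ω_r−ω_c),  ω_r=0, ω_s=1
26(1−ω_c) = −72(0−ω_c)  ⇒  98ω_c = 26  ⇒  ω_c = 13/49
ω_c/ω_s = 13/49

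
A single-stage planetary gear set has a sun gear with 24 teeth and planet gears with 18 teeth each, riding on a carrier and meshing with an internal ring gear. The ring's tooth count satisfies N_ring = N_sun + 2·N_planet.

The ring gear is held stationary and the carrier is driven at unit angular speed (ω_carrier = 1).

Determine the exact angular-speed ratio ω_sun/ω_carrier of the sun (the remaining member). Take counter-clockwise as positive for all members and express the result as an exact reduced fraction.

7/2

N_ring = 24 + 2·18 = 60
24(ω_s−ω_c) = −60(ω_r−ω_c),  ω_r=0, ω_c=1
ω_s = 1 − (60/24)(0−1) = 7/2
ω_s/ω_c = 7/2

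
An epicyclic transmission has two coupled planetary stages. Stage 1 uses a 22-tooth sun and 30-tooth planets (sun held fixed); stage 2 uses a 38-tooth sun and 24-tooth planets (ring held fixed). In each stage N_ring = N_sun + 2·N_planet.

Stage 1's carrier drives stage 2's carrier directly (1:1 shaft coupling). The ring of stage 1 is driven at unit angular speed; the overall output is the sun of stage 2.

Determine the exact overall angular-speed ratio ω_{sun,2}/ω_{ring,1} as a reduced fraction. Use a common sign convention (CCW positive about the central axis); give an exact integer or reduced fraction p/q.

Stage 1: N_ring = 22 + 2·30 = 82
Stage 1: 22(ω_s−ω_c) = −82(ω_r−ω_c),  ω_s=0, ω_r=1
Stage 1: 22(0−ω_c) = −82(1−ω_c)  ⇒  104ω_c = 82  ⇒  ω_c = 41/52
  ⇒ ω_c¹/ω_r¹ = 41/52
Stage 2: N_ring = 38 + 2·24 = 86
Stage 2: 38(ω_s−ω_c) = −86(ω_r−ω_c),  ω_r=0, ω_c=1
Stage 2: ω_s = 1 − (86/38)(0−1) = 62/19
  ⇒ ω_s²/ω_c² = 62/19
Coupling ω_c² = ω_c¹ ⇒ overall = 41/52 × 62/19 = 1271/494

1271/494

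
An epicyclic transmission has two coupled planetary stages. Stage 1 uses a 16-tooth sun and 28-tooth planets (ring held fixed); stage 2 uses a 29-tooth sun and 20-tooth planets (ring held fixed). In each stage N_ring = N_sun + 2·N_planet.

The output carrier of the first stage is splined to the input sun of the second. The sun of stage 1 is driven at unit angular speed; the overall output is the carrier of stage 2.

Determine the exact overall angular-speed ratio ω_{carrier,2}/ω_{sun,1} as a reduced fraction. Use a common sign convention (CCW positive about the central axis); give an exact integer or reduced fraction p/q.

29/539

Stage 1: N_ring = 16 + 2·28 = 72
Stage 1: 16(ω_s−ω_c) = −72(ω_r−ω_c),  ω_r=0, ω_s=1
Stage 1: 16(1−ω_c) = −72(0−ω_c)  ⇒  88ω_c = 16  ⇒  ω_c = 2/11
  ⇒ ω_c¹/ω_s¹ = 2/11
Stage 2: N_ring = 29 + 2·20 = 69
Stage 2: 29(ω_s−ω_c) = −69(ω_r−ω_c),  ω_r=0, ω_s=1
Stage 2: 29(1−ω_c) = −69(0−ω_c)  ⇒  98ω_c = 29  ⇒  ω_c = 29/98
  ⇒ ω_c²/ω_s² = 29/98
Coupling ω_s² = ω_c¹ ⇒ overall = 2/11 × 29/98 = 29/539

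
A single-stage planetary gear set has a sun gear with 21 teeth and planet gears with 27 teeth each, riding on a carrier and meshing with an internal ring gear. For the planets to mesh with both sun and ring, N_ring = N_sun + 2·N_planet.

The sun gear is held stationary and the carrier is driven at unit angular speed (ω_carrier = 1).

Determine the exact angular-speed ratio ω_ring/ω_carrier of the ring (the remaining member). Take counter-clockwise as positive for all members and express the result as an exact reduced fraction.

32/25

N_ring = 21 + 2·27 = 75
21(ω_s−ω_c) = −75(ω_r−ω_c),  ω_s=0, ω_c=1
ω_r = 1 − (21/75)(0−1) = 32/25
ω_r/ω_c = 32/25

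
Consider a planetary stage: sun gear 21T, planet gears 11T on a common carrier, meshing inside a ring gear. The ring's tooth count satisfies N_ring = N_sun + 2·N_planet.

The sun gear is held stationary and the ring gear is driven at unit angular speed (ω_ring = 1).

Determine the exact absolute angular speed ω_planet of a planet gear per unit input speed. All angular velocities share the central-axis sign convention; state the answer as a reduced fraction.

43/22

N_ring = 21 + 2·11 = 43
21(ω_s−ω_c) = −43(ω_r−ω_c),  ω_s=0, ω_r=1
21(0−ω_c) = −43(1−ω_c)  ⇒  64ω_c = 43  ⇒  ω_c = 43/64
sun–planet: 21·(0−43/64) = −11·(ω_p−ω_c)  ⇒  ω_p−ω_c = −(21/11)·(-43/64) = 903/704
ω_p = 43/64 + 903/704 = 43/22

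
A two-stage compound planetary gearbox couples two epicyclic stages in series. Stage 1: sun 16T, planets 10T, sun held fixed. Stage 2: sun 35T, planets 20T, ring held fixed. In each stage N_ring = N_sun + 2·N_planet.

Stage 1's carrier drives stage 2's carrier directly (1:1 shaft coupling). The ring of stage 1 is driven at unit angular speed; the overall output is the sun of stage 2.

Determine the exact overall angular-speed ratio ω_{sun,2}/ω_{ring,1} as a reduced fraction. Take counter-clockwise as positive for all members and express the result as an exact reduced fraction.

Stage 1: N_ring = 16 + 2·10 = 36
Stage 1: 16(ω_s−ω_c) = −36(ω_r−ω_c),  ω_s=0, ω_r=1
Stage 1: 16(0−ω_c) = −36(1−ω_c)  ⇒  52ω_c = 36  ⇒  ω_c = 9/13
  ⇒ ω_c¹/ω_r¹ = 9/13
Stage 2: N_ring = 35 + 2·20 = 75
Stage 2: 35(ω_s−ω_c) = −75(ω_r−ω_c),  ω_r=0, ω_c=1
Stage 2: ω_s = 1 − (75/35)(0−1) = 22/7
  ⇒ ω_s²/ω_c² = 22/7
Coupling ω_c² = ω_c¹ ⇒ overall = 9/13 × 22/7 = 198/91

198/91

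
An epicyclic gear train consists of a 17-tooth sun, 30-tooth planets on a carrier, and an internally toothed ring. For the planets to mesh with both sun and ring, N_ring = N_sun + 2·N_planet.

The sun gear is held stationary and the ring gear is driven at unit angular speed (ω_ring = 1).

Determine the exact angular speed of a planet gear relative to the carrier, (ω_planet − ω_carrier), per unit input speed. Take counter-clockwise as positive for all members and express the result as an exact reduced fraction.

1309/2820

N_ring = 17 + 2·30 = 77
17(ω_s−ω_c) = −77(ω_r−ω_c),  ω_s=0, ω_r=1
17(0−ω_c) = −77(1−ω_c)  ⇒  94ω_c = 77  ⇒  ω_c = 77/94
sun–planet: 17·(0−77/94) = −30·(ω_p−ω_c)  ⇒  ω_p−ω_c = −(17/30)·(-77/94) = 1309/2820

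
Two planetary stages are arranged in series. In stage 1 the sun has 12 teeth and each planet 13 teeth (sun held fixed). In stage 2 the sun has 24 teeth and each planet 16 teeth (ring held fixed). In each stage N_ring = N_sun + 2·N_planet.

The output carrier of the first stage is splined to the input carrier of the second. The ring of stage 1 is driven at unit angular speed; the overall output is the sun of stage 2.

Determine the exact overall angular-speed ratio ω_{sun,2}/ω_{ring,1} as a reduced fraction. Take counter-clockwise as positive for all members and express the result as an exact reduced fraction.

Stage 1: N_ring = 12 + 2·13 = 38
Stage 1: 12(ω_s−ω_c) = −38(ω_r−ω_c),  ω_s=0, ω_r=1
Stage 1: 12(0−ω_c) = −38(1−ω_c)  ⇒  50ω_c = 38  ⇒  ω_c = 19/25
  ⇒ ω_c¹/ω_r¹ = 19/25
Stage 2: N_ring = 24 + 2·16 = 56
Stage 2: 24(ω_s−ω_c) = −56(ω_r−ω_c),  ω_r=0, ω_c=1
Stage 2: ω_s = 1 − (56/24)(0−1) = 10/3
  ⇒ ω_s²/ω_c² = 10/3
Coupling ω_c² = ω_c¹ ⇒ overall = 19/25 × 10/3 = 38/15

38/15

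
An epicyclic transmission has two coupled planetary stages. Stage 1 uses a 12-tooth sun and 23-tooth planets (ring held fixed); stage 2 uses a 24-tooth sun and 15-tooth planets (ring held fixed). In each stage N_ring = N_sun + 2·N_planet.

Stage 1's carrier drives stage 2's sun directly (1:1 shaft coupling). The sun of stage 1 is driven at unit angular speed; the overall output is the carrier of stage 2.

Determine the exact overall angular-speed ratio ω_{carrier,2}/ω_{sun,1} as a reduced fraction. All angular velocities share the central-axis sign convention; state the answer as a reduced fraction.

24/455

Stage 1: N_ring = 12 + 2·23 = 58
Stage 1: 12(ω_s−ω_c) = −58(ω_r−ω_c),  ω_r=0, ω_s=1
Stage 1: 12(1−ω_c) = −58(0−ω_c)  ⇒  70ω_c = 12  ⇒  ω_c = 6/35
  ⇒ ω_c¹/ω_s¹ = 6/35
Stage 2: N_ring = 24 + 2·15 = 54
Stage 2: 24(ω_s−ω_c) = −54(ω_r−ω_c),  ω_r=0, ω_s=1
Stage 2: 24(1−ω_c) = −54(0−ω_c)  ⇒  78ω_c = 24  ⇒  ω_c = 4/13
  ⇒ ω_c²/ω_s² = 4/13
Coupling ω_s² = ω_c¹ ⇒ overall = 6/35 × 4/13 = 24/455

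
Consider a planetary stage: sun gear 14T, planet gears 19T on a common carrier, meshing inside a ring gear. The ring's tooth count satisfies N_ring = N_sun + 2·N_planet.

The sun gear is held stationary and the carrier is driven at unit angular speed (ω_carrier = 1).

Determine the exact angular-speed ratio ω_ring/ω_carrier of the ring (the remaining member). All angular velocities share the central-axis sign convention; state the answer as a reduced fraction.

N_ring = 14 + 2·19 = 52
14(ω_s−ω_c) = −52(ω_r−ω_c),  ω_s=0, ω_c=1
ω_r = 1 − (14/52)(0−1) = 33/26
ω_r/ω_c = 33/26

33/26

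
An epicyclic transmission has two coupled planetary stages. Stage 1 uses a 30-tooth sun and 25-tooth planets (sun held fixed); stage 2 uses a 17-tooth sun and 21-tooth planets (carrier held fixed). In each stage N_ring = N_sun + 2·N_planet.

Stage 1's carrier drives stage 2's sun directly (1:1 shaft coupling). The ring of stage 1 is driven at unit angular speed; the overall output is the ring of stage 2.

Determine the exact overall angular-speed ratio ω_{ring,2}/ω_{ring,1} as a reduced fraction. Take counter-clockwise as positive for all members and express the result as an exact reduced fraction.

Stage 1: N_ring = 30 + 2·25 = 80
Stage 1: 30(ω_s−ω_c) = −80(ω_r−ω_c),  ω_s=0, ω_r=1
Stage 1: 30(0−ω_c) = −80(1−ω_c)  ⇒  110ω_c = 80  ⇒  ω_c = 8/11
  ⇒ ω_c¹/ω_r¹ = 8/11
Stage 2: N_ring = 17 + 2·21 = 59
Stage 2: 17(ω_s−ω_c) = −59(ω_r−ω_c),  ω_c=0, ω_s=1
Stage 2: ω_r = 0 − (17/59)(1−0) = -17/59
  ⇒ ω_r²/ω_s² = -17/59
Coupling ω_s² = ω_c¹ ⇒ overall = 8/11 × -17/59 = -136/649

-136/649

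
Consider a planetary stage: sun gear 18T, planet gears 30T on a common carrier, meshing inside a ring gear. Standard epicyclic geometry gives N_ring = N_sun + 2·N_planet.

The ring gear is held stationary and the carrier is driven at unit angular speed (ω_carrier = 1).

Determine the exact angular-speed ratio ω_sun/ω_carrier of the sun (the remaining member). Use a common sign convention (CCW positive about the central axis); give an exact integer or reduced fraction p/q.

16/3

N_ring = 18 + 2·30 = 78
18(ω_s−ω_c) = −78(ω_r−ω_c),  ω_r=0, ω_c=1
ω_s = 1 − (78/18)(0−1) = 16/3
ω_s/ω_c = 16/3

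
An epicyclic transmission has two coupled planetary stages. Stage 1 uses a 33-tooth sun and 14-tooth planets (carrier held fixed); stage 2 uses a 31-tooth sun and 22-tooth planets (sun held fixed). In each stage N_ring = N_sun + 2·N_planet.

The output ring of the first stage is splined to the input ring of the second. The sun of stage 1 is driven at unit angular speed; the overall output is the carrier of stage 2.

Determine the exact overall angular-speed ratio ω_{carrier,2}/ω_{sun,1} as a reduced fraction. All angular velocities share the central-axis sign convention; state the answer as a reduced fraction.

-2475/6466

Stage 1: N_ring = 33 + 2·14 = 61
Stage 1: 33(ω_s−ω_c) = −61(ω_r−ω_c),  ω_c=0, ω_s=1
Stage 1: ω_r = 0 − (33/61)(1−0) = -33/61
  ⇒ ω_r¹/ω_s¹ = -33/61
Stage 2: N_ring = 31 + 2·22 = 75
Stage 2: 31(ω_s−ω_c) = −75(ω_r−ω_c),  ω_s=0, ω_r=1
Stage 2: 31(0−ω_c) = −75(1−ω_c)  ⇒  106ω_c = 75  ⇒  ω_c = 75/106
  ⇒ ω_c²/ω_r² = 75/106
Coupling ω_r² = ω_r¹ ⇒ overall = -33/61 × 75/106 = -2475/6466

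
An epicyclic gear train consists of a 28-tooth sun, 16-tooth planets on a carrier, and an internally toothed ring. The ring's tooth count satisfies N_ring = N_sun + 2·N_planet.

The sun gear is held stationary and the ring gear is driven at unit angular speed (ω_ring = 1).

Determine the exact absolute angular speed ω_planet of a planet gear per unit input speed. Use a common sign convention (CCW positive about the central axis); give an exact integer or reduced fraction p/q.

N_ring = 28 + 2·16 = 60
28(ω_s−ω_c) = −60(ω_r−ω_c),  ω_s=0, ω_r=1
28(0−ω_c) = −60(1−ω_c)  ⇒  88ω_c = 60  ⇒  ω_c = 15/22
sun–planet: 28·(0−15/22) = −16·(ω_p−ω_c)  ⇒  ω_p−ω_c = −(28/16)·(-15/22) = 105/88
ω_p = 15/22 + 105/88 = 15/8

15/8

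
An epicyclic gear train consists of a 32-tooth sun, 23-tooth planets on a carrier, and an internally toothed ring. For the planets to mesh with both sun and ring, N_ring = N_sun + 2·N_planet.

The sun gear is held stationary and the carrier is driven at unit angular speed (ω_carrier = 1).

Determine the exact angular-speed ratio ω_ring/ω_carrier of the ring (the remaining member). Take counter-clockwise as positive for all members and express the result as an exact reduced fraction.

N_ring = 32 + 2·23 = 78
32(ω_s−ω_c) = −78(ω_r−ω_c),  ω_s=0, ω_c=1
ω_r = 1 − (32/78)(0−1) = 55/39
ω_r/ω_c = 55/39

55/39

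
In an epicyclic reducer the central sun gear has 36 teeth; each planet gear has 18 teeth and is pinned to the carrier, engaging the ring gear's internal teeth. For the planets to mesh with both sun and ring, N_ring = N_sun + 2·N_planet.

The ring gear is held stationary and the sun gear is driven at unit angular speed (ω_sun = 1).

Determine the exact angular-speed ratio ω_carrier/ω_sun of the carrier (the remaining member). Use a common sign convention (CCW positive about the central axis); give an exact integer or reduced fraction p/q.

1/3

N_ring = 36 + 2·18 = 72
36(ω_s−ω_c) = −72(ω_r−ω_c),  ω_r=0, ω_s=1
36(1−ω_c) = −72(0−ω_c)  ⇒  108ω_c = 36  ⇒  ω_c = 1/3
ω_c/ω_s = 1/3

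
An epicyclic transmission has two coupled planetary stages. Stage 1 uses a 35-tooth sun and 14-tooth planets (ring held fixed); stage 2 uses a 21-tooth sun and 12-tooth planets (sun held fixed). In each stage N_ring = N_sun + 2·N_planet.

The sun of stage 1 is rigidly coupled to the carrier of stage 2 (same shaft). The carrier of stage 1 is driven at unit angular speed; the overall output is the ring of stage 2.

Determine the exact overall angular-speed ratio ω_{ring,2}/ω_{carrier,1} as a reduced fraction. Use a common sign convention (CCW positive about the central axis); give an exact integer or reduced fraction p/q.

308/75

Stage 1: N_ring = 35 + 2·14 = 63
Stage 1: 35(ω_s−ω_c) = −63(ω_r−ω_c),  ω_r=0, ω_c=1
Stage 1: ω_s = 1 − (63/35)(0−1) = 14/5
  ⇒ ω_s¹/ω_c¹ = 14/5
Stage 2: N_ring = 21 + 2·12 = 45
Stage 2: 21(ω_s−ω_c) = −45(ω_r−ω_c),  ω_s=0, ω_c=1
Stage 2: ω_r = 1 − (21/45)(0−1) = 22/15
  ⇒ ω_r²/ω_c² = 22/15
Coupling ω_c² = ω_s¹ ⇒ overall = 14/5 × 22/15 = 308/75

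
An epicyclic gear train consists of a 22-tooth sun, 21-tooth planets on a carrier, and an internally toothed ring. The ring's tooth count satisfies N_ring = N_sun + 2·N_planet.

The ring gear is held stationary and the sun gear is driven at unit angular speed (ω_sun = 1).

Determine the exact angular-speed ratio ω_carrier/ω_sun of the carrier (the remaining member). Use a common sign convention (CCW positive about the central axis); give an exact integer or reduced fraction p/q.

N_ring = 22 + 2·21 = 64
22(ω_s−ω_c) = −64(ω_r−ω_c),  ω_r=0, ω_s=1
22(1−ω_c) = −64(0−ω_c)  ⇒  86ω_c = 22  ⇒  ω_c = 11/43
ω_c/ω_s = 11/43

11/43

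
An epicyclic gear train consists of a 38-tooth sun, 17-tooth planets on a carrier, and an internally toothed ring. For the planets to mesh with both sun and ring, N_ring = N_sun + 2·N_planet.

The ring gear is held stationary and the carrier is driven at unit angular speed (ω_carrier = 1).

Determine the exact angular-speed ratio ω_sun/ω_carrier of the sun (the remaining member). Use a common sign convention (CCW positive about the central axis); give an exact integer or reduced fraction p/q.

N_ring = 38 + 2·17 = 72
38(ω_s−ω_c) = −72(ω_r−ω_c),  ω_r=0, ω_c=1
ω_s = 1 − (72/38)(0−1) = 55/19
ω_s/ω_c = 55/19

55/19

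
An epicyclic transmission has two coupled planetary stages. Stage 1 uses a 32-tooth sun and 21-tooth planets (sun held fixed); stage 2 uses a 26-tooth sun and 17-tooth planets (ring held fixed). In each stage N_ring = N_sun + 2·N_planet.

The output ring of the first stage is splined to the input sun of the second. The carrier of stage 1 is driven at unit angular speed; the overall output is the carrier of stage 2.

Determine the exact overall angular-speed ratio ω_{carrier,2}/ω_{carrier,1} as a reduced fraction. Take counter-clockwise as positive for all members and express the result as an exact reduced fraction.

Stage 1: N_ring = 32 + 2·21 = 74
Stage 1: 32(ω_s−ω_c) = −74(ω_r−ω_c),  ω_s=0, ω_c=1
Stage 1: ω_r = 1 − (32/74)(0−1) = 53/37
  ⇒ ω_r¹/ω_c¹ = 53/37
Stage 2: N_ring = 26 + 2·17 = 60
Stage 2: 26(ω_s−ω_c) = −60(ω_r−ω_c),  ω_r=0, ω_s=1
Stage 2: 26(1−ω_c) = −60(0−ω_c)  ⇒  86ω_c = 26  ⇒  ω_c = 13/43
  ⇒ ω_c²/ω_s² = 13/43
Coupling ω_s² = ω_r¹ ⇒ overall = 53/37 × 13/43 = 689/1591

689/1591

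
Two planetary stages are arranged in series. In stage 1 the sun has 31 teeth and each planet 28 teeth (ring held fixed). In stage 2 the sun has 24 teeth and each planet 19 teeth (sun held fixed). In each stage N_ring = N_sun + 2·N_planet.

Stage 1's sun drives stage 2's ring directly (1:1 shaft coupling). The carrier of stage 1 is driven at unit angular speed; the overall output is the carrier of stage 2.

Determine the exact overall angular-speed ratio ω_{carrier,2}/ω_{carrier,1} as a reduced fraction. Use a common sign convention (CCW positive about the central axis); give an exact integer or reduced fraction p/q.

Stage 1: N_ring = 31 + 2·28 = 87
Stage 1: 31(ω_s−ω_c) = −87(ω_r−ω_c),  ω_r=0, ω_c=1
Stage 1: ω_s = 1 − (87/31)(0−1) = 118/31
  ⇒ ω_s¹/ω_c¹ = 118/31
Stage 2: N_ring = 24 + 2·19 = 62
Stage 2: 24(ω_s−ω_c) = −62(ω_r−ω_c),  ω_s=0, ω_r=1
Stage 2: 24(0−ω_c) = −62(1−ω_c)  ⇒  86ω_c = 62  ⇒  ω_c = 31/43
  ⇒ ω_c²/ω_r² = 31/43
Coupling ω_r² = ω_s¹ ⇒ overall = 118/31 × 31/43 = 118/43

118/43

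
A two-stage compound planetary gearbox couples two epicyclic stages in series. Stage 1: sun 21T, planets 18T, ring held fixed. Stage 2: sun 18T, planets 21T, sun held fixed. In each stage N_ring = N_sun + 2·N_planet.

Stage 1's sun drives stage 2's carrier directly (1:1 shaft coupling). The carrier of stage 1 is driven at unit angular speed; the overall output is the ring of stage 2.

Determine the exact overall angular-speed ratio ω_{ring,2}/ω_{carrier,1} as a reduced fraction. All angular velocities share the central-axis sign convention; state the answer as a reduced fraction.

Stage 1: N_ring = 21 + 2·18 = 57
Stage 1: 21(ω_s−ω_c) = −57(ω_r−ω_c),  ω_r=0, ω_c=1
Stage 1: ω_s = 1 − (57/21)(0−1) = 26/7
  ⇒ ω_s¹/ω_c¹ = 26/7
Stage 2: N_ring = 18 + 2·21 = 60
Stage 2: 18(ω_s−ω_c) = −60(ω_r−ω_c),  ω_s=0, ω_c=1
Stage 2: ω_r = 1 − (18/60)(0−1) = 13/10
  ⇒ ω_r²/ω_c² = 13/10
Coupling ω_c² = ω_s¹ ⇒ overall = 26/7 × 13/10 = 169/35

169/35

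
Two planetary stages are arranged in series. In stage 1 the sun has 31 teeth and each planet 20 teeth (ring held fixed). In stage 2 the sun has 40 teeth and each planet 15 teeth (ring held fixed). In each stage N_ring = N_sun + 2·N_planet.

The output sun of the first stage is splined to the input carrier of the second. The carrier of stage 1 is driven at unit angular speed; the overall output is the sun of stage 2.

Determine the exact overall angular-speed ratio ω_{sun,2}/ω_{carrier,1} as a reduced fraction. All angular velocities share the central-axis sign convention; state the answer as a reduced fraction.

Stage 1: N_ring = 31 + 2·20 = 71
Stage 1: 31(ω_s−ω_c) = −71(ω_r−ω_c),  ω_r=0, ω_c=1
Stage 1: ω_s = 1 − (71/31)(0−1) = 102/31
  ⇒ ω_s¹/ω_c¹ = 102/31
Stage 2: N_ring = 40 + 2·15 = 70
Stage 2: 40(ω_s−ω_c) = −70(ω_r−ω_c),  ω_r=0, ω_c=1
Stage 2: ω_s = 1 − (70/40)(0−1) = 11/4
  ⇒ ω_s²/ω_c² = 11/4
Coupling ω_c² = ω_s¹ ⇒ overall = 102/31 × 11/4 = 561/62

561/62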